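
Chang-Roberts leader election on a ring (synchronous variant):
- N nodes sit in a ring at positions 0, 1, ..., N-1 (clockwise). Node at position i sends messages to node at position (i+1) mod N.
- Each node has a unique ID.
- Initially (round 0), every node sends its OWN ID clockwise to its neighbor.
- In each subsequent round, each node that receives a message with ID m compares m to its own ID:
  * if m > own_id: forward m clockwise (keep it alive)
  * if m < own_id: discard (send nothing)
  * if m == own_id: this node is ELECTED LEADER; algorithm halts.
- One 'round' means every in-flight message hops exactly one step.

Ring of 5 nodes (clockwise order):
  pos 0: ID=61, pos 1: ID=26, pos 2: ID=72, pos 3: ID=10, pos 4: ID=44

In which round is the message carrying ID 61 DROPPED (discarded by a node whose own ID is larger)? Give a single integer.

Round 1: pos1(id26) recv 61: fwd; pos2(id72) recv 26: drop; pos3(id10) recv 72: fwd; pos4(id44) recv 10: drop; pos0(id61) recv 44: drop
Round 2: pos2(id72) recv 61: drop; pos4(id44) recv 72: fwd
Round 3: pos0(id61) recv 72: fwd
Round 4: pos1(id26) recv 72: fwd
Round 5: pos2(id72) recv 72: ELECTED
Message ID 61 originates at pos 0; dropped at pos 2 in round 2

Answer: 2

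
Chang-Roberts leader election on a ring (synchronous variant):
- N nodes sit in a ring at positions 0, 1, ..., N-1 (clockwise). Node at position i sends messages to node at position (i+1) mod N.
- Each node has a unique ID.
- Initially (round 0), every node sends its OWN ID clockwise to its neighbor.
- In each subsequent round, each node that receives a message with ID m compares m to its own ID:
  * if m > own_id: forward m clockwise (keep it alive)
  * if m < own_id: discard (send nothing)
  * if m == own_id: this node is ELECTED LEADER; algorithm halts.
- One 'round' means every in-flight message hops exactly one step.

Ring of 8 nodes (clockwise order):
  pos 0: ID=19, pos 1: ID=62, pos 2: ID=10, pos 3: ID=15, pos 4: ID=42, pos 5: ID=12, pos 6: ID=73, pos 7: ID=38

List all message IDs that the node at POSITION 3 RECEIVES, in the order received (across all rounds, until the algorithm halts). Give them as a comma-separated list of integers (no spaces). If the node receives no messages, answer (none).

Round 1: pos1(id62) recv 19: drop; pos2(id10) recv 62: fwd; pos3(id15) recv 10: drop; pos4(id42) recv 15: drop; pos5(id12) recv 42: fwd; pos6(id73) recv 12: drop; pos7(id38) recv 73: fwd; pos0(id19) recv 38: fwd
Round 2: pos3(id15) recv 62: fwd; pos6(id73) recv 42: drop; pos0(id19) recv 73: fwd; pos1(id62) recv 38: drop
Round 3: pos4(id42) recv 62: fwd; pos1(id62) recv 73: fwd
Round 4: pos5(id12) recv 62: fwd; pos2(id10) recv 73: fwd
Round 5: pos6(id73) recv 62: drop; pos3(id15) recv 73: fwd
Round 6: pos4(id42) recv 73: fwd
Round 7: pos5(id12) recv 73: fwd
Round 8: pos6(id73) recv 73: ELECTED

Answer: 10,62,73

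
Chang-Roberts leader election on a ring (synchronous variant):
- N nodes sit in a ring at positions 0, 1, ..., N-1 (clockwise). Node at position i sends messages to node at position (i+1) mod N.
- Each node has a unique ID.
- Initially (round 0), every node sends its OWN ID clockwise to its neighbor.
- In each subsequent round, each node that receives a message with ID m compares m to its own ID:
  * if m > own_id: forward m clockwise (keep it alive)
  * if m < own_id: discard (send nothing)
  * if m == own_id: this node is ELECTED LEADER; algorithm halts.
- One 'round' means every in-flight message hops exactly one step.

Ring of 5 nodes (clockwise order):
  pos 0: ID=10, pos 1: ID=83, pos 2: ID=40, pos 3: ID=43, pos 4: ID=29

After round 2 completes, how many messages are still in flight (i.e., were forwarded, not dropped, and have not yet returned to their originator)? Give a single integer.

Answer: 2

Derivation:
Round 1: pos1(id83) recv 10: drop; pos2(id40) recv 83: fwd; pos3(id43) recv 40: drop; pos4(id29) recv 43: fwd; pos0(id10) recv 29: fwd
Round 2: pos3(id43) recv 83: fwd; pos0(id10) recv 43: fwd; pos1(id83) recv 29: drop
After round 2: 2 messages still in flight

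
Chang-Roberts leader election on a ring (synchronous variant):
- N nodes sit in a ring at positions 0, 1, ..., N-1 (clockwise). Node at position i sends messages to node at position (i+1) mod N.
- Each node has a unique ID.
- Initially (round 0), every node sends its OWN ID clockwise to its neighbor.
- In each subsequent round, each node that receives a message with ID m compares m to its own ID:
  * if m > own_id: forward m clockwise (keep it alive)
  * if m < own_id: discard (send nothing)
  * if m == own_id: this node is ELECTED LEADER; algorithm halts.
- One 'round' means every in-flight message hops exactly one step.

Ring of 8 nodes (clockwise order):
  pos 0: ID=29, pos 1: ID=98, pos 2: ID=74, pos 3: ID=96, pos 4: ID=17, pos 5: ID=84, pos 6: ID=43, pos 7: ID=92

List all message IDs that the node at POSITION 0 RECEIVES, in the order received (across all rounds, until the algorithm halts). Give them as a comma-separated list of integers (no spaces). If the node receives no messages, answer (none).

Round 1: pos1(id98) recv 29: drop; pos2(id74) recv 98: fwd; pos3(id96) recv 74: drop; pos4(id17) recv 96: fwd; pos5(id84) recv 17: drop; pos6(id43) recv 84: fwd; pos7(id92) recv 43: drop; pos0(id29) recv 92: fwd
Round 2: pos3(id96) recv 98: fwd; pos5(id84) recv 96: fwd; pos7(id92) recv 84: drop; pos1(id98) recv 92: drop
Round 3: pos4(id17) recv 98: fwd; pos6(id43) recv 96: fwd
Round 4: pos5(id84) recv 98: fwd; pos7(id92) recv 96: fwd
Round 5: pos6(id43) recv 98: fwd; pos0(id29) recv 96: fwd
Round 6: pos7(id92) recv 98: fwd; pos1(id98) recv 96: drop
Round 7: pos0(id29) recv 98: fwd
Round 8: pos1(id98) recv 98: ELECTED

Answer: 92,96,98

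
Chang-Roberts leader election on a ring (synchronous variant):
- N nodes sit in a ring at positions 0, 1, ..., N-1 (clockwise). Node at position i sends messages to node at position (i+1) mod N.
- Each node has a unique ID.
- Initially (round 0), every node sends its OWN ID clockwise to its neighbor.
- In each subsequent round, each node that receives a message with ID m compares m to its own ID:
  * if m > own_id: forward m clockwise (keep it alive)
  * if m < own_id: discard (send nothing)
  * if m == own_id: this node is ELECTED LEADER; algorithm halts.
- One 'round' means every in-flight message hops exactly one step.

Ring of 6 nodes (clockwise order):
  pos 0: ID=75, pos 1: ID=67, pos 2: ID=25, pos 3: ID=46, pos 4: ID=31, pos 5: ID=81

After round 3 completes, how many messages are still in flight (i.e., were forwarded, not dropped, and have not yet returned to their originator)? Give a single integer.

Answer: 3

Derivation:
Round 1: pos1(id67) recv 75: fwd; pos2(id25) recv 67: fwd; pos3(id46) recv 25: drop; pos4(id31) recv 46: fwd; pos5(id81) recv 31: drop; pos0(id75) recv 81: fwd
Round 2: pos2(id25) recv 75: fwd; pos3(id46) recv 67: fwd; pos5(id81) recv 46: drop; pos1(id67) recv 81: fwd
Round 3: pos3(id46) recv 75: fwd; pos4(id31) recv 67: fwd; pos2(id25) recv 81: fwd
After round 3: 3 messages still in flight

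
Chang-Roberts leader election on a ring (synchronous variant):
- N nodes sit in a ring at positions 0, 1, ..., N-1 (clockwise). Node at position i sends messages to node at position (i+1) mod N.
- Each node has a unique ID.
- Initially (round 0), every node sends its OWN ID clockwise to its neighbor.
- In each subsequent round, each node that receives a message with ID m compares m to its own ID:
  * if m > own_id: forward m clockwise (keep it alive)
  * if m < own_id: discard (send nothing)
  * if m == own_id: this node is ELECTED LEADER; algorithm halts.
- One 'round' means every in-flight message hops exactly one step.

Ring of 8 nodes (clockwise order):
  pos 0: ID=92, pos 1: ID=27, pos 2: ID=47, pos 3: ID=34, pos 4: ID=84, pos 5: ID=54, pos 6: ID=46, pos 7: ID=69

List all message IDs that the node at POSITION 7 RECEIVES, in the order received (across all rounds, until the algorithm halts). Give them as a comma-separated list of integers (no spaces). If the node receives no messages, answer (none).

Round 1: pos1(id27) recv 92: fwd; pos2(id47) recv 27: drop; pos3(id34) recv 47: fwd; pos4(id84) recv 34: drop; pos5(id54) recv 84: fwd; pos6(id46) recv 54: fwd; pos7(id69) recv 46: drop; pos0(id92) recv 69: drop
Round 2: pos2(id47) recv 92: fwd; pos4(id84) recv 47: drop; pos6(id46) recv 84: fwd; pos7(id69) recv 54: drop
Round 3: pos3(id34) recv 92: fwd; pos7(id69) recv 84: fwd
Round 4: pos4(id84) recv 92: fwd; pos0(id92) recv 84: drop
Round 5: pos5(id54) recv 92: fwd
Round 6: pos6(id46) recv 92: fwd
Round 7: pos7(id69) recv 92: fwd
Round 8: pos0(id92) recv 92: ELECTED

Answer: 46,54,84,92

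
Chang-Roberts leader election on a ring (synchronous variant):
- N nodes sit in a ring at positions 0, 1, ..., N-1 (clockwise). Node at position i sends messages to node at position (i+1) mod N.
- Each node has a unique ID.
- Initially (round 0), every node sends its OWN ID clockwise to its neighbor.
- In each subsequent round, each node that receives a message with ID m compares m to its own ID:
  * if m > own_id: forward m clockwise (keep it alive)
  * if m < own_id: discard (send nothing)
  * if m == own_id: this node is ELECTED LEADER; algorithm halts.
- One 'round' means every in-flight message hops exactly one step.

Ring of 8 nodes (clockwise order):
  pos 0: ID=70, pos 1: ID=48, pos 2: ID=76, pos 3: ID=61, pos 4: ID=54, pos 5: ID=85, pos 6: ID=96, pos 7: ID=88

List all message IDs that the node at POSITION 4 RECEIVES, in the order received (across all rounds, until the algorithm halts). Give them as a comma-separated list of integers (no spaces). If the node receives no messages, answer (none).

Answer: 61,76,88,96

Derivation:
Round 1: pos1(id48) recv 70: fwd; pos2(id76) recv 48: drop; pos3(id61) recv 76: fwd; pos4(id54) recv 61: fwd; pos5(id85) recv 54: drop; pos6(id96) recv 85: drop; pos7(id88) recv 96: fwd; pos0(id70) recv 88: fwd
Round 2: pos2(id76) recv 70: drop; pos4(id54) recv 76: fwd; pos5(id85) recv 61: drop; pos0(id70) recv 96: fwd; pos1(id48) recv 88: fwd
Round 3: pos5(id85) recv 76: drop; pos1(id48) recv 96: fwd; pos2(id76) recv 88: fwd
Round 4: pos2(id76) recv 96: fwd; pos3(id61) recv 88: fwd
Round 5: pos3(id61) recv 96: fwd; pos4(id54) recv 88: fwd
Round 6: pos4(id54) recv 96: fwd; pos5(id85) recv 88: fwd
Round 7: pos5(id85) recv 96: fwd; pos6(id96) recv 88: drop
Round 8: pos6(id96) recv 96: ELECTED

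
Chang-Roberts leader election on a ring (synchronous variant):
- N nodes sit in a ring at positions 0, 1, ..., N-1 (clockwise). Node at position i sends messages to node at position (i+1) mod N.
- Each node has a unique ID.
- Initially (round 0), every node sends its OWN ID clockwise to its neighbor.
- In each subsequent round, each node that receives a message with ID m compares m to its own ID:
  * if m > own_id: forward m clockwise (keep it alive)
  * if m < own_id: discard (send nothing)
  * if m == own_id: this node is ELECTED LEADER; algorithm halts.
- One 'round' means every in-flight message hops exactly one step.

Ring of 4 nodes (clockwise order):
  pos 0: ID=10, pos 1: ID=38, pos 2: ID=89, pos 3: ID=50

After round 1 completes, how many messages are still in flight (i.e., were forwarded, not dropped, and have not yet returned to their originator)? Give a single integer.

Answer: 2

Derivation:
Round 1: pos1(id38) recv 10: drop; pos2(id89) recv 38: drop; pos3(id50) recv 89: fwd; pos0(id10) recv 50: fwd
After round 1: 2 messages still in flight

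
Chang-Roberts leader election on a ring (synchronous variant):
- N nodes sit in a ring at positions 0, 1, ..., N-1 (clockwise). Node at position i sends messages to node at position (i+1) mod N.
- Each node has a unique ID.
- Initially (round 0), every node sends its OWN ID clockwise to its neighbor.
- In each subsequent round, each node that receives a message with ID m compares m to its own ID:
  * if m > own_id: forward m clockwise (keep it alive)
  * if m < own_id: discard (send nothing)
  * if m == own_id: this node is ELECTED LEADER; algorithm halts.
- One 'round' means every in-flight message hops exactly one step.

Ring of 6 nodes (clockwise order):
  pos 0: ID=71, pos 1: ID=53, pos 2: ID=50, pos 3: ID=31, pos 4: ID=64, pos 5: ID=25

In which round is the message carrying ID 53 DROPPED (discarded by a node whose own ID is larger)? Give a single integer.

Answer: 3

Derivation:
Round 1: pos1(id53) recv 71: fwd; pos2(id50) recv 53: fwd; pos3(id31) recv 50: fwd; pos4(id64) recv 31: drop; pos5(id25) recv 64: fwd; pos0(id71) recv 25: drop
Round 2: pos2(id50) recv 71: fwd; pos3(id31) recv 53: fwd; pos4(id64) recv 50: drop; pos0(id71) recv 64: drop
Round 3: pos3(id31) recv 71: fwd; pos4(id64) recv 53: drop
Round 4: pos4(id64) recv 71: fwd
Round 5: pos5(id25) recv 71: fwd
Round 6: pos0(id71) recv 71: ELECTED
Message ID 53 originates at pos 1; dropped at pos 4 in round 3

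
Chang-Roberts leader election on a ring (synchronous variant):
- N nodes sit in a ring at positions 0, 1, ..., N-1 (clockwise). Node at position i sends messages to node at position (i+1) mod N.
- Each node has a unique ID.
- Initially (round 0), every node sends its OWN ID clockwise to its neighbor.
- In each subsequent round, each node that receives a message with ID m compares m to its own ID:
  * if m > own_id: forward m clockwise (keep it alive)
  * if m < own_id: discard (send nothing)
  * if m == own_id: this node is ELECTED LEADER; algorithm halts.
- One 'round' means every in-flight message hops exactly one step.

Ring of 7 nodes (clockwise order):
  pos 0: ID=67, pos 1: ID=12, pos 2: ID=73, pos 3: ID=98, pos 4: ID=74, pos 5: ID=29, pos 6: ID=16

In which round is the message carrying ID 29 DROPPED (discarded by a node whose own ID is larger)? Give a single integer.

Round 1: pos1(id12) recv 67: fwd; pos2(id73) recv 12: drop; pos3(id98) recv 73: drop; pos4(id74) recv 98: fwd; pos5(id29) recv 74: fwd; pos6(id16) recv 29: fwd; pos0(id67) recv 16: drop
Round 2: pos2(id73) recv 67: drop; pos5(id29) recv 98: fwd; pos6(id16) recv 74: fwd; pos0(id67) recv 29: drop
Round 3: pos6(id16) recv 98: fwd; pos0(id67) recv 74: fwd
Round 4: pos0(id67) recv 98: fwd; pos1(id12) recv 74: fwd
Round 5: pos1(id12) recv 98: fwd; pos2(id73) recv 74: fwd
Round 6: pos2(id73) recv 98: fwd; pos3(id98) recv 74: drop
Round 7: pos3(id98) recv 98: ELECTED
Message ID 29 originates at pos 5; dropped at pos 0 in round 2

Answer: 2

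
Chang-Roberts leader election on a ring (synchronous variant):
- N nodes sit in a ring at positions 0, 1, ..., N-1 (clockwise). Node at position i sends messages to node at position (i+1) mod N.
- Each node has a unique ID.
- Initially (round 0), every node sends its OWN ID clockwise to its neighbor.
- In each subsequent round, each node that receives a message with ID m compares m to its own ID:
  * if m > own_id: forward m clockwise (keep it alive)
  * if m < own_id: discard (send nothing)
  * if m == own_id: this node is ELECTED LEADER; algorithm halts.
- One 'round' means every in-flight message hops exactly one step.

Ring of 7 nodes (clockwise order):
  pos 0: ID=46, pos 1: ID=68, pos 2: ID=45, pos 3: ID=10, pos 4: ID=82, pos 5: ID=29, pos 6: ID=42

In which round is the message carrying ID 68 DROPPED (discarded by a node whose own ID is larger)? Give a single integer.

Answer: 3

Derivation:
Round 1: pos1(id68) recv 46: drop; pos2(id45) recv 68: fwd; pos3(id10) recv 45: fwd; pos4(id82) recv 10: drop; pos5(id29) recv 82: fwd; pos6(id42) recv 29: drop; pos0(id46) recv 42: drop
Round 2: pos3(id10) recv 68: fwd; pos4(id82) recv 45: drop; pos6(id42) recv 82: fwd
Round 3: pos4(id82) recv 68: drop; pos0(id46) recv 82: fwd
Round 4: pos1(id68) recv 82: fwd
Round 5: pos2(id45) recv 82: fwd
Round 6: pos3(id10) recv 82: fwd
Round 7: pos4(id82) recv 82: ELECTED
Message ID 68 originates at pos 1; dropped at pos 4 in round 3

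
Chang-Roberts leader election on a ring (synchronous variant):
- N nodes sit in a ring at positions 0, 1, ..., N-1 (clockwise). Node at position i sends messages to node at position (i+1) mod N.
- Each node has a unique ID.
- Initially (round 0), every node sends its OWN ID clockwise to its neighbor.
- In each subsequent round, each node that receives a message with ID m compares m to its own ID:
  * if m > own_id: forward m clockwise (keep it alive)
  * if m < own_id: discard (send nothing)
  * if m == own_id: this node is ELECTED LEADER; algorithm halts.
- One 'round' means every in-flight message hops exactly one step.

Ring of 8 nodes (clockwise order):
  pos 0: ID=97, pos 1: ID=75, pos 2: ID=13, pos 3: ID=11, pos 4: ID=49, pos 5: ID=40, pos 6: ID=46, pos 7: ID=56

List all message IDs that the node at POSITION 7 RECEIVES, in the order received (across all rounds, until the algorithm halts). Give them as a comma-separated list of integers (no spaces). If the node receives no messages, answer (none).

Round 1: pos1(id75) recv 97: fwd; pos2(id13) recv 75: fwd; pos3(id11) recv 13: fwd; pos4(id49) recv 11: drop; pos5(id40) recv 49: fwd; pos6(id46) recv 40: drop; pos7(id56) recv 46: drop; pos0(id97) recv 56: drop
Round 2: pos2(id13) recv 97: fwd; pos3(id11) recv 75: fwd; pos4(id49) recv 13: drop; pos6(id46) recv 49: fwd
Round 3: pos3(id11) recv 97: fwd; pos4(id49) recv 75: fwd; pos7(id56) recv 49: drop
Round 4: pos4(id49) recv 97: fwd; pos5(id40) recv 75: fwd
Round 5: pos5(id40) recv 97: fwd; pos6(id46) recv 75: fwd
Round 6: pos6(id46) recv 97: fwd; pos7(id56) recv 75: fwd
Round 7: pos7(id56) recv 97: fwd; pos0(id97) recv 75: drop
Round 8: pos0(id97) recv 97: ELECTED

Answer: 46,49,75,97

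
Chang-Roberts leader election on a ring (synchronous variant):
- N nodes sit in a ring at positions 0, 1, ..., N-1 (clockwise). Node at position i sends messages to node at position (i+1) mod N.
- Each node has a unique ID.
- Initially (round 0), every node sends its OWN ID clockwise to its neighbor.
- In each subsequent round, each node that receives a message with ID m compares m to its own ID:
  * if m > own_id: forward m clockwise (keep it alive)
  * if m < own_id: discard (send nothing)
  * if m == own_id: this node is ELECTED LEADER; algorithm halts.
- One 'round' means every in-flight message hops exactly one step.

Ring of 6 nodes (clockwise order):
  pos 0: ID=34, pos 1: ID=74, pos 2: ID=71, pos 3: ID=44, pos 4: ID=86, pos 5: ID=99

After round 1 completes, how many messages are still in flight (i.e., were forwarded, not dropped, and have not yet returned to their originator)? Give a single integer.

Round 1: pos1(id74) recv 34: drop; pos2(id71) recv 74: fwd; pos3(id44) recv 71: fwd; pos4(id86) recv 44: drop; pos5(id99) recv 86: drop; pos0(id34) recv 99: fwd
After round 1: 3 messages still in flight

Answer: 3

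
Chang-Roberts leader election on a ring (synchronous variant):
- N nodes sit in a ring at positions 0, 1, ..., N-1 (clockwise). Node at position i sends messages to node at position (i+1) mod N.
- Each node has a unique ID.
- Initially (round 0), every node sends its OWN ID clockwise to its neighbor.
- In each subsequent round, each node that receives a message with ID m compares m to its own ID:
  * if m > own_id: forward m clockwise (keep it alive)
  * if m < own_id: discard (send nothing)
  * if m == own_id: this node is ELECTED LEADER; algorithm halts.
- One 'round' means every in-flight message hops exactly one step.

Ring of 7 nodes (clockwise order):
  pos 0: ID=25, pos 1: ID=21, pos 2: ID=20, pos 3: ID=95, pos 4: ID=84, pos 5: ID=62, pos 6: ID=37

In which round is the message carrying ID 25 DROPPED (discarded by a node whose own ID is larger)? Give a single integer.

Answer: 3

Derivation:
Round 1: pos1(id21) recv 25: fwd; pos2(id20) recv 21: fwd; pos3(id95) recv 20: drop; pos4(id84) recv 95: fwd; pos5(id62) recv 84: fwd; pos6(id37) recv 62: fwd; pos0(id25) recv 37: fwd
Round 2: pos2(id20) recv 25: fwd; pos3(id95) recv 21: drop; pos5(id62) recv 95: fwd; pos6(id37) recv 84: fwd; pos0(id25) recv 62: fwd; pos1(id21) recv 37: fwd
Round 3: pos3(id95) recv 25: drop; pos6(id37) recv 95: fwd; pos0(id25) recv 84: fwd; pos1(id21) recv 62: fwd; pos2(id20) recv 37: fwd
Round 4: pos0(id25) recv 95: fwd; pos1(id21) recv 84: fwd; pos2(id20) recv 62: fwd; pos3(id95) recv 37: drop
Round 5: pos1(id21) recv 95: fwd; pos2(id20) recv 84: fwd; pos3(id95) recv 62: drop
Round 6: pos2(id20) recv 95: fwd; pos3(id95) recv 84: drop
Round 7: pos3(id95) recv 95: ELECTED
Message ID 25 originates at pos 0; dropped at pos 3 in round 3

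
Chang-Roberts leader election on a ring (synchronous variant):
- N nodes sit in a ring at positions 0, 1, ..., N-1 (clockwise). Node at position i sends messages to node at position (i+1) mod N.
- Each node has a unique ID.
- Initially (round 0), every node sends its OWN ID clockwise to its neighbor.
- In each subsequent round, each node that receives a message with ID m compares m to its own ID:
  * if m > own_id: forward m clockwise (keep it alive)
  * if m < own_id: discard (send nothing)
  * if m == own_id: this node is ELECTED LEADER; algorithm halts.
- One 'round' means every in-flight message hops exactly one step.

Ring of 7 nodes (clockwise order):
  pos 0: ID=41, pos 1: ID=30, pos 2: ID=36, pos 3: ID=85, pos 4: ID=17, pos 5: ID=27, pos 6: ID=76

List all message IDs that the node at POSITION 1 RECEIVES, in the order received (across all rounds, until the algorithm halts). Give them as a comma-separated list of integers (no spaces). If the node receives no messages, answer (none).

Answer: 41,76,85

Derivation:
Round 1: pos1(id30) recv 41: fwd; pos2(id36) recv 30: drop; pos3(id85) recv 36: drop; pos4(id17) recv 85: fwd; pos5(id27) recv 17: drop; pos6(id76) recv 27: drop; pos0(id41) recv 76: fwd
Round 2: pos2(id36) recv 41: fwd; pos5(id27) recv 85: fwd; pos1(id30) recv 76: fwd
Round 3: pos3(id85) recv 41: drop; pos6(id76) recv 85: fwd; pos2(id36) recv 76: fwd
Round 4: pos0(id41) recv 85: fwd; pos3(id85) recv 76: drop
Round 5: pos1(id30) recv 85: fwd
Round 6: pos2(id36) recv 85: fwd
Round 7: pos3(id85) recv 85: ELECTED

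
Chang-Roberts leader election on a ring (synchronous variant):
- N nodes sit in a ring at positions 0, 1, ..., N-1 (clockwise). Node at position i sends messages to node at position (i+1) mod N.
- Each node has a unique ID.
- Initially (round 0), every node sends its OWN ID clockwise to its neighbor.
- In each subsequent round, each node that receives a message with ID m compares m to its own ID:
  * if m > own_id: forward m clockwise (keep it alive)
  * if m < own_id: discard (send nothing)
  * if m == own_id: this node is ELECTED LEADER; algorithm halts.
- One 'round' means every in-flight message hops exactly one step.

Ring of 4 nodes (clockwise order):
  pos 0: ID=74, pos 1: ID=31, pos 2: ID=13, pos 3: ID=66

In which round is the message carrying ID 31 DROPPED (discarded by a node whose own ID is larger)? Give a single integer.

Round 1: pos1(id31) recv 74: fwd; pos2(id13) recv 31: fwd; pos3(id66) recv 13: drop; pos0(id74) recv 66: drop
Round 2: pos2(id13) recv 74: fwd; pos3(id66) recv 31: drop
Round 3: pos3(id66) recv 74: fwd
Round 4: pos0(id74) recv 74: ELECTED
Message ID 31 originates at pos 1; dropped at pos 3 in round 2

Answer: 2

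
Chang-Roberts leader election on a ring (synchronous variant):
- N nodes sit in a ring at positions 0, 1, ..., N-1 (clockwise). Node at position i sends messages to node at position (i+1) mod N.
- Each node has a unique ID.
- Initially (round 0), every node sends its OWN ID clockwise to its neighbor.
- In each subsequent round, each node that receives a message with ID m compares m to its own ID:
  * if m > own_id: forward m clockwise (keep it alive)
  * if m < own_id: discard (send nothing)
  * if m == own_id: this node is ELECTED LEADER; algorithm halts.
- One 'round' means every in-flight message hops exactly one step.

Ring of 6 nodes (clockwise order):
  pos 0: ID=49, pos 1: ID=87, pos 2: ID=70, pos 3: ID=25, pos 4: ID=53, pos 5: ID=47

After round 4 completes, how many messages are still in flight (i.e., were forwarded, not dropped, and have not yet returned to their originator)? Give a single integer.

Answer: 2

Derivation:
Round 1: pos1(id87) recv 49: drop; pos2(id70) recv 87: fwd; pos3(id25) recv 70: fwd; pos4(id53) recv 25: drop; pos5(id47) recv 53: fwd; pos0(id49) recv 47: drop
Round 2: pos3(id25) recv 87: fwd; pos4(id53) recv 70: fwd; pos0(id49) recv 53: fwd
Round 3: pos4(id53) recv 87: fwd; pos5(id47) recv 70: fwd; pos1(id87) recv 53: drop
Round 4: pos5(id47) recv 87: fwd; pos0(id49) recv 70: fwd
After round 4: 2 messages still in flight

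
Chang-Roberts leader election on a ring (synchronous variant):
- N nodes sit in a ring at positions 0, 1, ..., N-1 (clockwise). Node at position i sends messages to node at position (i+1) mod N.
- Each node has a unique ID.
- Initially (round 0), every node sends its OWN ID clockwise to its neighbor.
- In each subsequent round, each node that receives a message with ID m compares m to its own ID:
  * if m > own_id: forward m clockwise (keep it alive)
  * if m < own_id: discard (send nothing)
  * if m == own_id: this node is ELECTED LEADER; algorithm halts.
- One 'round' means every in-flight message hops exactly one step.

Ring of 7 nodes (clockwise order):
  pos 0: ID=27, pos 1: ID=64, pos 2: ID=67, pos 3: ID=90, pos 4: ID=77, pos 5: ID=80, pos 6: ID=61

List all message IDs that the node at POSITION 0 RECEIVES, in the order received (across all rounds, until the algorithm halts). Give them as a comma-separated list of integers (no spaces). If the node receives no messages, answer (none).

Round 1: pos1(id64) recv 27: drop; pos2(id67) recv 64: drop; pos3(id90) recv 67: drop; pos4(id77) recv 90: fwd; pos5(id80) recv 77: drop; pos6(id61) recv 80: fwd; pos0(id27) recv 61: fwd
Round 2: pos5(id80) recv 90: fwd; pos0(id27) recv 80: fwd; pos1(id64) recv 61: drop
Round 3: pos6(id61) recv 90: fwd; pos1(id64) recv 80: fwd
Round 4: pos0(id27) recv 90: fwd; pos2(id67) recv 80: fwd
Round 5: pos1(id64) recv 90: fwd; pos3(id90) recv 80: drop
Round 6: pos2(id67) recv 90: fwd
Round 7: pos3(id90) recv 90: ELECTED

Answer: 61,80,90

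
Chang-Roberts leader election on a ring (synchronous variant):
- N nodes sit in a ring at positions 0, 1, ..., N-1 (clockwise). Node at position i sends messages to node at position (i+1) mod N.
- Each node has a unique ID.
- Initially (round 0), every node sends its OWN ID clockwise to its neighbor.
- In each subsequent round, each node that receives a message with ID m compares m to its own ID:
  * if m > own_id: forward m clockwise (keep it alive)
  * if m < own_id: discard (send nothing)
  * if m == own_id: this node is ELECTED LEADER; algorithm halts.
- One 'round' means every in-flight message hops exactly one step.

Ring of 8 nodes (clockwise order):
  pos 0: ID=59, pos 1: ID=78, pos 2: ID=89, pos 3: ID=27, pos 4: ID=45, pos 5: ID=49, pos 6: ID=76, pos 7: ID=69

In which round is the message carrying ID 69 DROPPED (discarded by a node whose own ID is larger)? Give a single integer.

Answer: 2

Derivation:
Round 1: pos1(id78) recv 59: drop; pos2(id89) recv 78: drop; pos3(id27) recv 89: fwd; pos4(id45) recv 27: drop; pos5(id49) recv 45: drop; pos6(id76) recv 49: drop; pos7(id69) recv 76: fwd; pos0(id59) recv 69: fwd
Round 2: pos4(id45) recv 89: fwd; pos0(id59) recv 76: fwd; pos1(id78) recv 69: drop
Round 3: pos5(id49) recv 89: fwd; pos1(id78) recv 76: drop
Round 4: pos6(id76) recv 89: fwd
Round 5: pos7(id69) recv 89: fwd
Round 6: pos0(id59) recv 89: fwd
Round 7: pos1(id78) recv 89: fwd
Round 8: pos2(id89) recv 89: ELECTED
Message ID 69 originates at pos 7; dropped at pos 1 in round 2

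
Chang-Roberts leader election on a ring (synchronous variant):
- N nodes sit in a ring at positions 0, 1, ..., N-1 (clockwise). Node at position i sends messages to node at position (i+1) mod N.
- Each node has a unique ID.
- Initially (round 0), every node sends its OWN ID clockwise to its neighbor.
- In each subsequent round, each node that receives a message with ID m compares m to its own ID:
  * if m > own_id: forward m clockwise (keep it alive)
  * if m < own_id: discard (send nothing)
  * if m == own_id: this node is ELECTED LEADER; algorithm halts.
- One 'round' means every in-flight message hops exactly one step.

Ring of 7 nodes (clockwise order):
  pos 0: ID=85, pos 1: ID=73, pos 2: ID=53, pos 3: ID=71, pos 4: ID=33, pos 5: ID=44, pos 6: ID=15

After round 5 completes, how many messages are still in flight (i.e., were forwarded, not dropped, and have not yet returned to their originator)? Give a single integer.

Round 1: pos1(id73) recv 85: fwd; pos2(id53) recv 73: fwd; pos3(id71) recv 53: drop; pos4(id33) recv 71: fwd; pos5(id44) recv 33: drop; pos6(id15) recv 44: fwd; pos0(id85) recv 15: drop
Round 2: pos2(id53) recv 85: fwd; pos3(id71) recv 73: fwd; pos5(id44) recv 71: fwd; pos0(id85) recv 44: drop
Round 3: pos3(id71) recv 85: fwd; pos4(id33) recv 73: fwd; pos6(id15) recv 71: fwd
Round 4: pos4(id33) recv 85: fwd; pos5(id44) recv 73: fwd; pos0(id85) recv 71: drop
Round 5: pos5(id44) recv 85: fwd; pos6(id15) recv 73: fwd
After round 5: 2 messages still in flight

Answer: 2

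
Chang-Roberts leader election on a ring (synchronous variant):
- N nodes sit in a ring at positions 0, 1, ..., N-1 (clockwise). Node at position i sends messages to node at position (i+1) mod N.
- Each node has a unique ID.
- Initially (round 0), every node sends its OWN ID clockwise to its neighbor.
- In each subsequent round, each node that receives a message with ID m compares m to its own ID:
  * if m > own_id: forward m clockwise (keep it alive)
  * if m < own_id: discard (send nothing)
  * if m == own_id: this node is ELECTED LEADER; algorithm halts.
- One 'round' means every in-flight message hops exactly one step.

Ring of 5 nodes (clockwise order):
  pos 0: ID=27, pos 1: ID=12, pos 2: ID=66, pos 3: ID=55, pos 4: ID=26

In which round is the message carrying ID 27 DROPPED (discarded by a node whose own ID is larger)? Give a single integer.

Round 1: pos1(id12) recv 27: fwd; pos2(id66) recv 12: drop; pos3(id55) recv 66: fwd; pos4(id26) recv 55: fwd; pos0(id27) recv 26: drop
Round 2: pos2(id66) recv 27: drop; pos4(id26) recv 66: fwd; pos0(id27) recv 55: fwd
Round 3: pos0(id27) recv 66: fwd; pos1(id12) recv 55: fwd
Round 4: pos1(id12) recv 66: fwd; pos2(id66) recv 55: drop
Round 5: pos2(id66) recv 66: ELECTED
Message ID 27 originates at pos 0; dropped at pos 2 in round 2

Answer: 2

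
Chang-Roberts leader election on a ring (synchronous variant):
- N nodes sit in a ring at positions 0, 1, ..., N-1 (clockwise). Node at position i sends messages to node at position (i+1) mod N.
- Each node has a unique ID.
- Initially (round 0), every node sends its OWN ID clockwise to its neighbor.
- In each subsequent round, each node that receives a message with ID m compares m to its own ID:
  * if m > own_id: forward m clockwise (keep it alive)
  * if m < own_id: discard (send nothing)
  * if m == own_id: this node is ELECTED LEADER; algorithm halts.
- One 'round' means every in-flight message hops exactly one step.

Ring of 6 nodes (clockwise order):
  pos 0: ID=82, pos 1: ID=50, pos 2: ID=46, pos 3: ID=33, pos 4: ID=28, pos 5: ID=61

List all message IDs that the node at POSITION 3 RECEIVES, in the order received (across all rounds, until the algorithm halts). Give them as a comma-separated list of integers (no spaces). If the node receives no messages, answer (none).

Answer: 46,50,82

Derivation:
Round 1: pos1(id50) recv 82: fwd; pos2(id46) recv 50: fwd; pos3(id33) recv 46: fwd; pos4(id28) recv 33: fwd; pos5(id61) recv 28: drop; pos0(id82) recv 61: drop
Round 2: pos2(id46) recv 82: fwd; pos3(id33) recv 50: fwd; pos4(id28) recv 46: fwd; pos5(id61) recv 33: drop
Round 3: pos3(id33) recv 82: fwd; pos4(id28) recv 50: fwd; pos5(id61) recv 46: drop
Round 4: pos4(id28) recv 82: fwd; pos5(id61) recv 50: drop
Round 5: pos5(id61) recv 82: fwd
Round 6: pos0(id82) recv 82: ELECTED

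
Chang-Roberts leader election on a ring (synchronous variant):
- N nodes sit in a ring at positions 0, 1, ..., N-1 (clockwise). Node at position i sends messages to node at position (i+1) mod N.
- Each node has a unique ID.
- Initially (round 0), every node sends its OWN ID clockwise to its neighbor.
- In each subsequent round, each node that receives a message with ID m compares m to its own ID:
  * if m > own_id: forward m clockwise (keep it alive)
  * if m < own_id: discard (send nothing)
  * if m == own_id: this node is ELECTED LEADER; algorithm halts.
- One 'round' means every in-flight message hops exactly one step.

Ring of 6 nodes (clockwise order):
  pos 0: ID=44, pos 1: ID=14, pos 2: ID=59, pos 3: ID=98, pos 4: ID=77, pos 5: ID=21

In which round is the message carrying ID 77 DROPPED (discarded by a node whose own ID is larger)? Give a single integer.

Answer: 5

Derivation:
Round 1: pos1(id14) recv 44: fwd; pos2(id59) recv 14: drop; pos3(id98) recv 59: drop; pos4(id77) recv 98: fwd; pos5(id21) recv 77: fwd; pos0(id44) recv 21: drop
Round 2: pos2(id59) recv 44: drop; pos5(id21) recv 98: fwd; pos0(id44) recv 77: fwd
Round 3: pos0(id44) recv 98: fwd; pos1(id14) recv 77: fwd
Round 4: pos1(id14) recv 98: fwd; pos2(id59) recv 77: fwd
Round 5: pos2(id59) recv 98: fwd; pos3(id98) recv 77: drop
Round 6: pos3(id98) recv 98: ELECTED
Message ID 77 originates at pos 4; dropped at pos 3 in round 5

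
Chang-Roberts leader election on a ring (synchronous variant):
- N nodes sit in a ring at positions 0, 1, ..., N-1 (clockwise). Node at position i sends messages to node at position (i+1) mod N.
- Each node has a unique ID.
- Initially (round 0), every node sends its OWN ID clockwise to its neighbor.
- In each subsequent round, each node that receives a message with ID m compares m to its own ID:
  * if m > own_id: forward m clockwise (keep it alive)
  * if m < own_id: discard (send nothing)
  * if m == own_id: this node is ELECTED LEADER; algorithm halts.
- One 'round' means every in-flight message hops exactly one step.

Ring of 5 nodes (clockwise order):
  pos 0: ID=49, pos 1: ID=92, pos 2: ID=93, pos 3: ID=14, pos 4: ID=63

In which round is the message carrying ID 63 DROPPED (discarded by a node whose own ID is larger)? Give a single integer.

Answer: 2

Derivation:
Round 1: pos1(id92) recv 49: drop; pos2(id93) recv 92: drop; pos3(id14) recv 93: fwd; pos4(id63) recv 14: drop; pos0(id49) recv 63: fwd
Round 2: pos4(id63) recv 93: fwd; pos1(id92) recv 63: drop
Round 3: pos0(id49) recv 93: fwd
Round 4: pos1(id92) recv 93: fwd
Round 5: pos2(id93) recv 93: ELECTED
Message ID 63 originates at pos 4; dropped at pos 1 in round 2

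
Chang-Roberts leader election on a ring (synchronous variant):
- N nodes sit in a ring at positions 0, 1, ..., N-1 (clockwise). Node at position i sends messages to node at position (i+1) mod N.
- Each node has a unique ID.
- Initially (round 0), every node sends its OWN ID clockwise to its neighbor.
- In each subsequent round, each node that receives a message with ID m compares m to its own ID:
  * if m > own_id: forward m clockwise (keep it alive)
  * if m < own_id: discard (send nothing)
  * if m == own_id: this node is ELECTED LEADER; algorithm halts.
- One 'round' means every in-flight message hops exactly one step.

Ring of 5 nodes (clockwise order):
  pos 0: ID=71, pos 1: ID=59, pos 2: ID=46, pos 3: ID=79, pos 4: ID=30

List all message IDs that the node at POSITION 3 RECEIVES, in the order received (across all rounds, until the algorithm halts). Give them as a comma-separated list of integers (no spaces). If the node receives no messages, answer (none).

Round 1: pos1(id59) recv 71: fwd; pos2(id46) recv 59: fwd; pos3(id79) recv 46: drop; pos4(id30) recv 79: fwd; pos0(id71) recv 30: drop
Round 2: pos2(id46) recv 71: fwd; pos3(id79) recv 59: drop; pos0(id71) recv 79: fwd
Round 3: pos3(id79) recv 71: drop; pos1(id59) recv 79: fwd
Round 4: pos2(id46) recv 79: fwd
Round 5: pos3(id79) recv 79: ELECTED

Answer: 46,59,71,79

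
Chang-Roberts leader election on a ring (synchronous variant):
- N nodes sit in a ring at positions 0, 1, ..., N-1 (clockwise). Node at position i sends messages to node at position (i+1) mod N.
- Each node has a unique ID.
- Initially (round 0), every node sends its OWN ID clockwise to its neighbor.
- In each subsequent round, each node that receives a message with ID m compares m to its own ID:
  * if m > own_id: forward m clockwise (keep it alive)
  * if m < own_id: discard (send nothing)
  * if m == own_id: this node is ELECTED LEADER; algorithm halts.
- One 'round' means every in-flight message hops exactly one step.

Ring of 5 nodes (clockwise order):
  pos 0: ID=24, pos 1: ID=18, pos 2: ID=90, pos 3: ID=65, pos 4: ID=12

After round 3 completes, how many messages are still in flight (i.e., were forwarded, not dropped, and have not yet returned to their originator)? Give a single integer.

Answer: 2

Derivation:
Round 1: pos1(id18) recv 24: fwd; pos2(id90) recv 18: drop; pos3(id65) recv 90: fwd; pos4(id12) recv 65: fwd; pos0(id24) recv 12: drop
Round 2: pos2(id90) recv 24: drop; pos4(id12) recv 90: fwd; pos0(id24) recv 65: fwd
Round 3: pos0(id24) recv 90: fwd; pos1(id18) recv 65: fwd
After round 3: 2 messages still in flight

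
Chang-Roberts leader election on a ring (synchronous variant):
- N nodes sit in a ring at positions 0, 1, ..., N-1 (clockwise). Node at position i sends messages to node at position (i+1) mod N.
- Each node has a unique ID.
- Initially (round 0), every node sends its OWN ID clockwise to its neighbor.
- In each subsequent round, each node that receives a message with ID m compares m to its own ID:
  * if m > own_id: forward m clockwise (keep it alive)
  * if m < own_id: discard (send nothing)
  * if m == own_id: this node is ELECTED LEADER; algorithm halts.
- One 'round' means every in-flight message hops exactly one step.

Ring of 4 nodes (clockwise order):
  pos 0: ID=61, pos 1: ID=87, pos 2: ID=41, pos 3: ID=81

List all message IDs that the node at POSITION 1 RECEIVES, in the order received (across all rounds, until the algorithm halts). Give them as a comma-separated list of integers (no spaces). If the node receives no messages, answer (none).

Round 1: pos1(id87) recv 61: drop; pos2(id41) recv 87: fwd; pos3(id81) recv 41: drop; pos0(id61) recv 81: fwd
Round 2: pos3(id81) recv 87: fwd; pos1(id87) recv 81: drop
Round 3: pos0(id61) recv 87: fwd
Round 4: pos1(id87) recv 87: ELECTED

Answer: 61,81,87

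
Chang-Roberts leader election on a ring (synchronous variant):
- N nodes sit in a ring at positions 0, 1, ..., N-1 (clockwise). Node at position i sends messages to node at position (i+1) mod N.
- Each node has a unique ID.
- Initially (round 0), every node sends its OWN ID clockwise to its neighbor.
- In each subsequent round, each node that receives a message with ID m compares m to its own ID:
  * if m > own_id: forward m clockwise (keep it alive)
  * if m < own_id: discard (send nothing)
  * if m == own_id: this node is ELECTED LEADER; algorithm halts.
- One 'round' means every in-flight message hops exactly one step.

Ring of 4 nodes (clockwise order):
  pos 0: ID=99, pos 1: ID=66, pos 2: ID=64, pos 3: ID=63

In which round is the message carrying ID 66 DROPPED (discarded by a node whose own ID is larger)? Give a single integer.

Answer: 3

Derivation:
Round 1: pos1(id66) recv 99: fwd; pos2(id64) recv 66: fwd; pos3(id63) recv 64: fwd; pos0(id99) recv 63: drop
Round 2: pos2(id64) recv 99: fwd; pos3(id63) recv 66: fwd; pos0(id99) recv 64: drop
Round 3: pos3(id63) recv 99: fwd; pos0(id99) recv 66: drop
Round 4: pos0(id99) recv 99: ELECTED
Message ID 66 originates at pos 1; dropped at pos 0 in round 3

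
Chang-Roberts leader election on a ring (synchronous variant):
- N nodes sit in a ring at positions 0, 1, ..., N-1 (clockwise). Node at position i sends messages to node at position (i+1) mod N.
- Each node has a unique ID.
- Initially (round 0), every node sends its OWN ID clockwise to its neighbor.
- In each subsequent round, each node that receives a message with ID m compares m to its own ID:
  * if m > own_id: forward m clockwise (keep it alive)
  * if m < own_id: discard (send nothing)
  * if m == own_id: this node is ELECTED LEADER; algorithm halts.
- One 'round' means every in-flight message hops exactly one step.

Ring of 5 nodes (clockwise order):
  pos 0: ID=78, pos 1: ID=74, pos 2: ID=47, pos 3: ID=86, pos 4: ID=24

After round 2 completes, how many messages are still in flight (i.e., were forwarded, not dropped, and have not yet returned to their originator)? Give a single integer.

Round 1: pos1(id74) recv 78: fwd; pos2(id47) recv 74: fwd; pos3(id86) recv 47: drop; pos4(id24) recv 86: fwd; pos0(id78) recv 24: drop
Round 2: pos2(id47) recv 78: fwd; pos3(id86) recv 74: drop; pos0(id78) recv 86: fwd
After round 2: 2 messages still in flight

Answer: 2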